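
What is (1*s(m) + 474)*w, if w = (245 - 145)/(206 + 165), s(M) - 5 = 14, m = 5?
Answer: 49300/371 ≈ 132.88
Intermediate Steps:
s(M) = 19 (s(M) = 5 + 14 = 19)
w = 100/371 ≈ 0.26954
(1*s(m) + 474)*w = (1*19 + 474)*(100/371) = (19 + 474)*(100/371) = 493*(100/371) = 49300/371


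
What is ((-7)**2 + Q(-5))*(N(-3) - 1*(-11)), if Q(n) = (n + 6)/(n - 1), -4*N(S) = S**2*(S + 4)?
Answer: 10255/24 ≈ 427.29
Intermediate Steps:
N(S) = -S**2*(4 + S)/4 (N(S) = -S**2*(S + 4)/4 = -S**2*(4 + S)/4)
Q(n) = (6 + n)/(-1 + n)
((-7)**2 + Q(-5))*(N(-3) - 1*(-11)) = ((-7)**2 + (6 - 5)/(-1 - 5))*((1/4)*(-3)**2*(-4 - 1*(-3)) - 1*(-11)) = (49 + 1/(-6))*((1/4)*9*(-4 + 3) + 11) = (49 - 1/6*1)*((1/4)*9*(-1) + 11) = (49 - 1/6)*(-9/4 + 11) = (293/6)*(35/4) = 10255/24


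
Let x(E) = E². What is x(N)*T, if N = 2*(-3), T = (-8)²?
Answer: 2304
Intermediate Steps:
T = 64
N = -6
x(N)*T = (-6)²*64 = 36*64 = 2304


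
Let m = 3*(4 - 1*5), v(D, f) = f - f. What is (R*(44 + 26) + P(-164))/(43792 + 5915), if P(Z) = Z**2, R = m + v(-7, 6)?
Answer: 26686/49707 ≈ 0.53687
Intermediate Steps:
v(D, f) = 0
m = -3 (m = 3*(4 - 5) = 3*(-1) = -3)
R = -3 (R = -3 + 0 = -3)
(R*(44 + 26) + P(-164))/(43792 + 5915) = (-3*(44 + 26) + (-164)**2)/(43792 + 5915) = (-3*70 + 26896)/49707 = (-210 + 26896)*(1/49707) = 26686*(1/49707) = 26686/49707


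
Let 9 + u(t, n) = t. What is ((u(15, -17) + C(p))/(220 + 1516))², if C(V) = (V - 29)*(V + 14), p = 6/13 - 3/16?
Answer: 305557077396481/5640956900540416 ≈ 0.054168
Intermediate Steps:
u(t, n) = -9 + t
p = 57/208 (p = 6*(1/13) - 3*1/16 = 6/13 - 3/16 = 57/208 ≈ 0.27404)
C(V) = (-29 + V)*(14 + V)
((u(15, -17) + C(p))/(220 + 1516))² = (((-9 + 15) + (-406 + (57/208)² - 15*57/208))/(220 + 1516))² = ((6 + (-406 + 3249/43264 - 855/208))/1736)² = ((6 - 17739775/43264)*(1/1736))² = (-17480191/43264*1/1736)² = (-17480191/75106304)² = 305557077396481/5640956900540416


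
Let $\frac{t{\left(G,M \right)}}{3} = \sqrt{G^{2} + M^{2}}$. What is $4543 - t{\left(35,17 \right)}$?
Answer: $4543 - 3 \sqrt{1514} \approx 4426.3$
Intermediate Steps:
$t{\left(G,M \right)} = 3 \sqrt{G^{2} + M^{2}}$
$4543 - t{\left(35,17 \right)} = 4543 - 3 \sqrt{35^{2} + 17^{2}} = 4543 - 3 \sqrt{1225 + 289} = 4543 - 3 \sqrt{1514}$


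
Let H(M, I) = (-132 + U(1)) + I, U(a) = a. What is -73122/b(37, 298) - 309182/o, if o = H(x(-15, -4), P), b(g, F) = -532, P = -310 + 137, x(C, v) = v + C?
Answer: 175483/152 ≈ 1154.5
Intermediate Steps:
x(C, v) = C + v
P = -173
H(M, I) = -131 + I (H(M, I) = (-132 + 1) + I = -131 + I)
o = -304 (o = -131 - 173 = -304)
-73122/b(37, 298) - 309182/o = -73122/(-532) - 309182/(-304) = -73122*(-1/532) - 309182*(-1/304) = 5223/38 + 154591/152 = 175483/152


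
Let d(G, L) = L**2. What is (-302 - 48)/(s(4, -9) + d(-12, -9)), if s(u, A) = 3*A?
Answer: -175/27 ≈ -6.4815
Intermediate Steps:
(-302 - 48)/(s(4, -9) + d(-12, -9)) = (-302 - 48)/(3*(-9) + (-9)**2) = -350/(-27 + 81) = -350/54 = -350*1/54 = -175/27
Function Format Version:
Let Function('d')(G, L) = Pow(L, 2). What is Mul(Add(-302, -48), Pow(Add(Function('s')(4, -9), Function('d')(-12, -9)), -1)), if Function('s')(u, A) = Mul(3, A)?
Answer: Rational(-175, 27) ≈ -6.4815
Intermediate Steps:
Mul(Add(-302, -48), Pow(Add(Function('s')(4, -9), Function('d')(-12, -9)), -1)) = Mul(Add(-302, -48), Pow(Add(Mul(3, -9), Pow(-9, 2)), -1)) = Mul(-350, Pow(Add(-27, 81), -1)) = Mul(-350, Pow(54, -1)) = Mul(-350, Rational(1, 54)) = Rational(-175, 27)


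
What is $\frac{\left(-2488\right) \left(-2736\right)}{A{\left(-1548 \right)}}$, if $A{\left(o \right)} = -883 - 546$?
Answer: $- \frac{6807168}{1429} \approx -4763.6$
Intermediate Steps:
$A{\left(o \right)} = -1429$ ($A{\left(o \right)} = -883 - 546 = -1429$)
$\frac{\left(-2488\right) \left(-2736\right)}{A{\left(-1548 \right)}} = \frac{\left(-2488\right) \left(-2736\right)}{-1429} = 6807168 \left(- \frac{1}{1429}\right) = - \frac{6807168}{1429}$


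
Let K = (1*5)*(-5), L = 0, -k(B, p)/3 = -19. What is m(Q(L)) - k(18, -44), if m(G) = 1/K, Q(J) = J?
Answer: -1426/25 ≈ -57.040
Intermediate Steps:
k(B, p) = 57 (k(B, p) = -3*(-19) = 57)
K = -25 (K = 5*(-5) = -25)
m(G) = -1/25 (m(G) = 1/(-25) = -1/25)
m(Q(L)) - k(18, -44) = -1/25 - 1*57 = -1/25 - 57 = -1426/25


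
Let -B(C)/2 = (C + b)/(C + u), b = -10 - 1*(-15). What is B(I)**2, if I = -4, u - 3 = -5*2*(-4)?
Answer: 4/1521 ≈ 0.0026299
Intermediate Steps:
b = 5 (b = -10 + 15 = 5)
u = 43 (u = 3 - 5*2*(-4) = 3 - 10*(-4) = 3 + 40 = 43)
B(C) = -2*(5 + C)/(43 + C) (B(C) = -2*(C + 5)/(C + 43) = -2*(5 + C)/(43 + C))
B(I)**2 = (2*(-5 - 1*(-4))/(43 - 4))**2 = (2*(-5 + 4)/39)**2 = (2*(1/39)*(-1))**2 = (-2/39)**2 = 4/1521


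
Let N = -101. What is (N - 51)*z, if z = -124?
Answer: 18848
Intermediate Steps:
(N - 51)*z = (-101 - 51)*(-124) = -152*(-124) = 18848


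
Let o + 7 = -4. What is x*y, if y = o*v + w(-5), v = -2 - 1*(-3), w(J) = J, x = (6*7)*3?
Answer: -2016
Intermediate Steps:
o = -11 (o = -7 - 4 = -11)
x = 126 (x = 42*3 = 126)
v = 1 (v = -2 + 3 = 1)
y = -16 (y = -11*1 - 5 = -11 - 5 = -16)
x*y = 126*(-16) = -2016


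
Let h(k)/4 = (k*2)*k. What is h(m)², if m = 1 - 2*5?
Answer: 419904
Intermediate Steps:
m = -9 (m = 1 - 10 = -9)
h(k) = 8*k² (h(k) = 4*((k*2)*k) = 4*((2*k)*k) = 4*(2*k²) = 8*k²)
h(m)² = (8*(-9)²)² = (8*81)² = 648² = 419904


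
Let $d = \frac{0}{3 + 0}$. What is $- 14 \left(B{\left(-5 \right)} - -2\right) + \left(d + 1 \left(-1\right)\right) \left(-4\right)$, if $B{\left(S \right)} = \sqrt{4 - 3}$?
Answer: $-38$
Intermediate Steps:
$B{\left(S \right)} = 1$ ($B{\left(S \right)} = \sqrt{1} = 1$)
$d = 0$ ($d = \frac{0}{3} = 0 \cdot \frac{1}{3} = 0$)
$- 14 \left(B{\left(-5 \right)} - -2\right) + \left(d + 1 \left(-1\right)\right) \left(-4\right) = - 14 \left(1 - -2\right) + \left(0 + 1 \left(-1\right)\right) \left(-4\right) = - 14 \left(1 + 2\right) + \left(0 - 1\right) \left(-4\right) = \left(-14\right) 3 - -4 = -42 + 4 = -38$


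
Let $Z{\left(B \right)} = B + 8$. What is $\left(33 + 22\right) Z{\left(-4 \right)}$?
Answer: $220$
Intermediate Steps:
$Z{\left(B \right)} = 8 + B$
$\left(33 + 22\right) Z{\left(-4 \right)} = \left(33 + 22\right) \left(8 - 4\right) = 55 \cdot 4 = 220$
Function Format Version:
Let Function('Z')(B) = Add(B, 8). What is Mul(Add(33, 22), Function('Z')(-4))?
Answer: 220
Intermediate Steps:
Function('Z')(B) = Add(8, B)
Mul(Add(33, 22), Function('Z')(-4)) = Mul(Add(33, 22), Add(8, -4)) = Mul(55, 4) = 220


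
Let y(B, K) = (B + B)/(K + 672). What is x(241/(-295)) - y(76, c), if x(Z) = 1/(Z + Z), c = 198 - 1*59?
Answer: -312509/390902 ≈ -0.79946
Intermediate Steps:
c = 139 (c = 198 - 59 = 139)
y(B, K) = 2*B/(672 + K) (y(B, K) = (2*B)/(672 + K) = 2*B/(672 + K))
x(Z) = 1/(2*Z)
x(241/(-295)) - y(76, c) = 1/(2*((241/(-295)))) - 2*76/(672 + 139) = 1/(2*((241*(-1/295)))) - 2*76/811 = 1/(2*(-241/295)) - 2*76/811 = (½)*(-295/241) - 1*152/811 = -295/482 - 152/811 = -312509/390902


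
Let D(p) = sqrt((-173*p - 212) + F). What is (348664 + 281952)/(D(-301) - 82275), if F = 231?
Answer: -17294643800/2256374511 - 1261232*sqrt(1447)/2256374511 ≈ -7.6861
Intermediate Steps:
D(p) = sqrt(19 - 173*p) (D(p) = sqrt((-173*p - 212) + 231) = sqrt((-212 - 173*p) + 231) = sqrt(19 - 173*p))
(348664 + 281952)/(D(-301) - 82275) = (348664 + 281952)/(sqrt(19 - 173*(-301)) - 82275) = 630616/(sqrt(19 + 52073) - 82275) = 630616/(sqrt(52092) - 82275) = 630616/(6*sqrt(1447) - 82275) = 630616/(-82275 + 6*sqrt(1447))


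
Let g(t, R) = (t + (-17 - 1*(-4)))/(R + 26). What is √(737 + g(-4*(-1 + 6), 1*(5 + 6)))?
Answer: 2*√251933/37 ≈ 27.131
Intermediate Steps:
g(t, R) = (-13 + t)/(26 + R) (g(t, R) = (t + (-17 + 4))/(26 + R) = (t - 13)/(26 + R) = (-13 + t)/(26 + R))
√(737 + g(-4*(-1 + 6), 1*(5 + 6))) = √(737 + (-13 - 4*(-1 + 6))/(26 + 1*(5 + 6))) = √(737 + (-13 - 4*5)/(26 + 1*11)) = √(737 + (-13 - 20)/(26 + 11)) = √(737 - 33/37) = √(27236/37) = 2*√251933/37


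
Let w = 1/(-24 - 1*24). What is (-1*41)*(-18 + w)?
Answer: 35465/48 ≈ 738.85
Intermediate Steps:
w = -1/48 (w = 1/(-24 - 24) = 1/(-48) = -1/48 ≈ -0.020833)
(-1*41)*(-18 + w) = (-1*41)*(-18 - 1/48) = -41*(-865/48) = 35465/48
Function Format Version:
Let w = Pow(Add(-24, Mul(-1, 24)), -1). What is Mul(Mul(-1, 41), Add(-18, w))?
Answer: Rational(35465, 48) ≈ 738.85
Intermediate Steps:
w = Rational(-1, 48) (w = Pow(Add(-24, -24), -1) = Pow(-48, -1) = Rational(-1, 48) ≈ -0.020833)
Mul(Mul(-1, 41), Add(-18, w)) = Mul(Mul(-1, 41), Add(-18, Rational(-1, 48))) = Mul(-41, Rational(-865, 48)) = Rational(35465, 48)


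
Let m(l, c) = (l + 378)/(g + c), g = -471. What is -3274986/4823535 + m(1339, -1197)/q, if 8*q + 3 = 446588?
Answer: -40660261782064/59884490907705 ≈ -0.67898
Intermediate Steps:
q = 446585/8 (q = -3/8 + (⅛)*446588 = -3/8 + 111647/2 = 446585/8 ≈ 55823.)
m(l, c) = (378 + l)/(-471 + c) (m(l, c) = (l + 378)/(-471 + c) = (378 + l)/(-471 + c))
-3274986/4823535 + m(1339, -1197)/q = -3274986/4823535 + ((378 + 1339)/(-471 - 1197))/(446585/8) = -3274986*1/4823535 + (1717/(-1668))*(8/446585) = -1091662/1607845 - 1/1668*1717*(8/446585) = -1091662/1607845 - 1717/1668*8/446585 = -1091662/1607845 - 3434/186225945 = -40660261782064/59884490907705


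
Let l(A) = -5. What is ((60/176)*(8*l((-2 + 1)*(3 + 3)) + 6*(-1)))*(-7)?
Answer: 2415/22 ≈ 109.77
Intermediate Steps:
((60/176)*(8*l((-2 + 1)*(3 + 3)) + 6*(-1)))*(-7) = ((60/176)*(8*(-5) + 6*(-1)))*(-7) = ((60*(1/176))*(-40 - 6))*(-7) = ((15/44)*(-46))*(-7) = -345/22*(-7) = 2415/22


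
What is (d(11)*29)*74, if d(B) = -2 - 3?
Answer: -10730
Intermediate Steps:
d(B) = -5
(d(11)*29)*74 = -5*29*74 = -145*74 = -10730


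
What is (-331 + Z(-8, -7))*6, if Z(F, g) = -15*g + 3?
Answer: -1338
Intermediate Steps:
Z(F, g) = 3 - 15*g
(-331 + Z(-8, -7))*6 = (-331 + (3 - 15*(-7)))*6 = (-331 + (3 + 105))*6 = (-331 + 108)*6 = -223*6 = -1338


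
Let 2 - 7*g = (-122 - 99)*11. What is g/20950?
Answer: 2433/146650 ≈ 0.016591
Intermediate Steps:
g = 2433/7 (g = 2/7 - (-122 - 99)*11/7 = 2/7 - (-221)*11/7 = 2/7 - ⅐*(-2431) = 2/7 + 2431/7 = 2433/7 ≈ 347.57)
g/20950 = (2433/7)/20950 = (2433/7)*(1/20950) = 2433/146650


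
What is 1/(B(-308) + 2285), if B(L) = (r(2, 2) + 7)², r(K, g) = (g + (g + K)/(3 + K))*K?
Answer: 25/61094 ≈ 0.00040921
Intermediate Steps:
r(K, g) = K*(g + (K + g)/(3 + K)) (r(K, g) = (g + (K + g)/(3 + K))*K = K*(g + (K + g)/(3 + K)))
B(L) = 3969/25 (B(L) = (2*(2 + 4*2 + 2*2)/(3 + 2) + 7)² = (2*(2 + 8 + 4)/5 + 7)² = (2*(⅕)*14 + 7)² = (28/5 + 7)² = (63/5)² = 3969/25)
1/(B(-308) + 2285) = 1/(3969/25 + 2285) = 1/(61094/25) = 25/61094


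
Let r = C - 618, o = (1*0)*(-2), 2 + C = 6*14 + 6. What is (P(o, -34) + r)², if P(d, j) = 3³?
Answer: 253009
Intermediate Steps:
C = 88 (C = -2 + (6*14 + 6) = -2 + (84 + 6) = -2 + 90 = 88)
o = 0 (o = 0*(-2) = 0)
P(d, j) = 27
r = -530 (r = 88 - 618 = -530)
(P(o, -34) + r)² = (27 - 530)² = (-503)² = 253009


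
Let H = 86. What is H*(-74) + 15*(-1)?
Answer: -6379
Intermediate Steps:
H*(-74) + 15*(-1) = 86*(-74) + 15*(-1) = -6364 - 15 = -6379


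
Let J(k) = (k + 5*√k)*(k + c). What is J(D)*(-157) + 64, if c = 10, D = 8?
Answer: -22544 - 28260*√2 ≈ -62510.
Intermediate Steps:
J(k) = (10 + k)*(k + 5*√k) (J(k) = (k + 5*√k)*(k + 10) = (k + 5*√k)*(10 + k) = (10 + k)*(k + 5*√k))
J(D)*(-157) + 64 = (8² + 5*8^(3/2) + 10*8 + 50*√8)*(-157) + 64 = (64 + 5*(16*√2) + 80 + 50*(2*√2))*(-157) + 64 = (64 + 80*√2 + 80 + 100*√2)*(-157) + 64 = (144 + 180*√2)*(-157) + 64 = (-22608 - 28260*√2) + 64 = -22544 - 28260*√2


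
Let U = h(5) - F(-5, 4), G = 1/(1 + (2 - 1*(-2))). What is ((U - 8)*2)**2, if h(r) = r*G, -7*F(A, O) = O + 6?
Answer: 6084/49 ≈ 124.16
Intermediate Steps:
F(A, O) = -6/7 - O/7 (F(A, O) = -(O + 6)/7 = -(6 + O)/7 = -6/7 - O/7)
G = 1/5 (G = 1/(1 + (2 + 2)) = 1/(1 + 4) = 1/5 ≈ 0.20000)
h(r) = r/5 (h(r) = r*(1/5) = r/5)
U = 17/7 (U = (1/5)*5 - (-6/7 - 1/7*4) = 1 - (-6/7 - 4/7) = 1 - 1*(-10/7) = 1 + 10/7 = 17/7 ≈ 2.4286)
((U - 8)*2)**2 = ((17/7 - 8)*2)**2 = (-39/7*2)**2 = (-78/7)**2 = 6084/49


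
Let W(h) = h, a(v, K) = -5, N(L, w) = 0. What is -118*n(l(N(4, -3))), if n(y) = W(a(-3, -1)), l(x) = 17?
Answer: 590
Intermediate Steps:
n(y) = -5
-118*n(l(N(4, -3))) = -118*(-5) = 590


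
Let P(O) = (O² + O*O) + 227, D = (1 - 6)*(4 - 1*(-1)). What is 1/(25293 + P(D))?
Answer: 1/26770 ≈ 3.7355e-5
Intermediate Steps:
D = -25 (D = -5*(4 + 1) = -5*5 = -25)
P(O) = 227 + 2*O² (P(O) = (O² + O²) + 227 = 2*O² + 227 = 227 + 2*O²)
1/(25293 + P(D)) = 1/(25293 + (227 + 2*(-25)²)) = 1/(25293 + (227 + 2*625)) = 1/(25293 + (227 + 1250)) = 1/(25293 + 1477) = 1/26770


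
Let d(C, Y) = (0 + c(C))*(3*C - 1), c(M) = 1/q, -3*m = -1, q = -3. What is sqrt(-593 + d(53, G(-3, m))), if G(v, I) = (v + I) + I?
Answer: I*sqrt(5811)/3 ≈ 25.41*I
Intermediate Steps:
m = 1/3 (m = -1/3*(-1) = 1/3 ≈ 0.33333)
c(M) = -1/3 (c(M) = 1/(-3) = -1/3)
G(v, I) = v + 2*I (G(v, I) = (I + v) + I = v + 2*I)
d(C, Y) = 1/3 - C (d(C, Y) = (0 - 1/3)*(3*C - 1) = -(-1 + 3*C)/3 = 1/3 - C)
sqrt(-593 + d(53, G(-3, m))) = sqrt(-593 + (1/3 - 1*53)) = sqrt(-593 + (1/3 - 53)) = sqrt(-593 - 158/3) = sqrt(-1937/3) = I*sqrt(5811)/3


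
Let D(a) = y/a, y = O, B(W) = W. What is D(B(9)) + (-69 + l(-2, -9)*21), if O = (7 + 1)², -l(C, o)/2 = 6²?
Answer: -14165/9 ≈ -1573.9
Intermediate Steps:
l(C, o) = -72 (l(C, o) = -2*6² = -2*36 = -72)
O = 64 (O = 8² = 64)
y = 64
D(a) = 64/a
D(B(9)) + (-69 + l(-2, -9)*21) = 64/9 + (-69 - 72*21) = 64*(⅑) + (-69 - 1512) = 64/9 - 1581 = -14165/9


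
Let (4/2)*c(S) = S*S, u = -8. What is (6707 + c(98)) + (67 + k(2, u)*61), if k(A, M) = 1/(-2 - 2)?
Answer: 46243/4 ≈ 11561.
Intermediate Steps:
k(A, M) = -¼ (k(A, M) = 1/(-4) = -¼)
c(S) = S²/2 (c(S) = (S*S)/2 = S²/2)
(6707 + c(98)) + (67 + k(2, u)*61) = (6707 + (½)*98²) + (67 - ¼*61) = (6707 + (½)*9604) + (67 - 61/4) = (6707 + 4802) + 207/4 = 11509 + 207/4 = 46243/4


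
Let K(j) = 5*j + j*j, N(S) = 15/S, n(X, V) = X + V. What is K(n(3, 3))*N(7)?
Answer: 990/7 ≈ 141.43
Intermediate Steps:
n(X, V) = V + X
K(j) = j**2 + 5*j (K(j) = 5*j + j**2 = j**2 + 5*j)
K(n(3, 3))*N(7) = ((3 + 3)*(5 + (3 + 3)))*(15/7) = (6*(5 + 6))*(15*(1/7)) = (6*11)*(15/7) = 66*(15/7) = 990/7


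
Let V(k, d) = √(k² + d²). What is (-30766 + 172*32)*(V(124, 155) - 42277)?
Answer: 1068001574 - 783122*√41 ≈ 1.0630e+9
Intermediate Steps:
V(k, d) = √(d² + k²)
(-30766 + 172*32)*(V(124, 155) - 42277) = (-30766 + 172*32)*(√(155² + 124²) - 42277) = (-30766 + 5504)*(√(24025 + 15376) - 42277) = -25262*(√39401 - 42277) = -25262*(31*√41 - 42277) = -25262*(-42277 + 31*√41) = 1068001574 - 783122*√41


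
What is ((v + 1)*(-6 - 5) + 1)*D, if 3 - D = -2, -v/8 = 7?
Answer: 3030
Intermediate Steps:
v = -56 (v = -8*7 = -56)
D = 5 (D = 3 - 1*(-2) = 3 + 2 = 5)
((v + 1)*(-6 - 5) + 1)*D = ((-56 + 1)*(-6 - 5) + 1)*5 = (-55*(-11) + 1)*5 = (605 + 1)*5 = 606*5 = 3030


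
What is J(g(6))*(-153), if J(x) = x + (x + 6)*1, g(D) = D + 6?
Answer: -4590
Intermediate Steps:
g(D) = 6 + D
J(x) = 6 + 2*x (J(x) = x + (6 + x)*1 = x + (6 + x) = 6 + 2*x)
J(g(6))*(-153) = (6 + 2*(6 + 6))*(-153) = (6 + 2*12)*(-153) = (6 + 24)*(-153) = 30*(-153) = -4590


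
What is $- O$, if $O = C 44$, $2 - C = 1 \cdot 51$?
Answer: $2156$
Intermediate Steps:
$C = -49$ ($C = 2 - 1 \cdot 51 = 2 - 51 = -49$)
$O = -2156$ ($O = \left(-49\right) 44 = -2156$)
$- O = \left(-1\right) \left(-2156\right) = 2156$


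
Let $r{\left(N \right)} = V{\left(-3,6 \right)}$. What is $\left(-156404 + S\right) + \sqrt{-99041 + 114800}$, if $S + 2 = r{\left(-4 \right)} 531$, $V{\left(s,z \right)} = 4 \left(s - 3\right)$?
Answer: $-169150 + 3 \sqrt{1751} \approx -1.6902 \cdot 10^{5}$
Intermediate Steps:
$V{\left(s,z \right)} = -12 + 4 s$ ($V{\left(s,z \right)} = 4 \left(-3 + s\right) = -12 + 4 s$)
$r{\left(N \right)} = -24$ ($r{\left(N \right)} = -12 + 4 \left(-3\right) = -12 - 12 = -24$)
$S = -12746$ ($S = -2 - 12744 = -12746$)
$\left(-156404 + S\right) + \sqrt{-99041 + 114800} = \left(-156404 - 12746\right) + \sqrt{-99041 + 114800} = -169150 + \sqrt{15759} = -169150 + 3 \sqrt{1751}$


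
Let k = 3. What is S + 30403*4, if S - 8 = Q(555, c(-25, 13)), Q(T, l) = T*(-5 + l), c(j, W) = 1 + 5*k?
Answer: 127725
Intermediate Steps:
c(j, W) = 16 (c(j, W) = 1 + 5*3 = 1 + 15 = 16)
S = 6113 (S = 8 + 555*(-5 + 16) = 8 + 555*11 = 8 + 6105 = 6113)
S + 30403*4 = 6113 + 30403*4 = 6113 + 121612 = 127725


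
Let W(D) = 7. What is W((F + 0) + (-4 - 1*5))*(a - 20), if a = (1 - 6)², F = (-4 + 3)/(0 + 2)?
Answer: 35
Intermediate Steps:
F = -½ (F = -1/2 = -1*½ = -½ ≈ -0.50000)
a = 25 (a = (-5)² = 25)
W((F + 0) + (-4 - 1*5))*(a - 20) = 7*(25 - 20) = 7*5 = 35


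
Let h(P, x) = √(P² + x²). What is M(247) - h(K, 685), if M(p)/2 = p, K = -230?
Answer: 494 - 5*√20885 ≈ -228.58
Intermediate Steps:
M(p) = 2*p
M(247) - h(K, 685) = 2*247 - √((-230)² + 685²) = 494 - √(52900 + 469225) = 494 - √522125 = 494 - 5*√20885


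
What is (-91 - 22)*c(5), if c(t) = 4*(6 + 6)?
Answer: -5424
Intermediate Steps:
c(t) = 48 (c(t) = 4*12 = 48)
(-91 - 22)*c(5) = (-91 - 22)*48 = -113*48 = -5424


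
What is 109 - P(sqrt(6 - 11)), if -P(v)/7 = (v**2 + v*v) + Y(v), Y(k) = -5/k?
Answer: 39 + 7*I*sqrt(5) ≈ 39.0 + 15.652*I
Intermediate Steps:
P(v) = -14*v**2 + 35/v (P(v) = -7*((v**2 + v*v) - 5/v) = -7*((v**2 + v**2) - 5/v) = -7*(2*v**2 - 5/v) = -7*(-5/v + 2*v**2) = -14*v**2 + 35/v)
109 - P(sqrt(6 - 11)) = 109 - 7*(5 - 2*(6 - 11)**(3/2))/(sqrt(6 - 11)) = 109 - 7*(5 - 2*(-5*I*sqrt(5)))/(sqrt(-5)) = 109 - 7*(5 - 2*(-5*I*sqrt(5)))/(I*sqrt(5)) = 109 - 7*(-I*sqrt(5)/5)*(5 - (-10)*I*sqrt(5)) = 109 - 7*(-I*sqrt(5)/5)*(5 + 10*I*sqrt(5)) = 109 - (-7)*I*sqrt(5)*(5 + 10*I*sqrt(5))/5 = 109 + 7*I*sqrt(5)*(5 + 10*I*sqrt(5))/5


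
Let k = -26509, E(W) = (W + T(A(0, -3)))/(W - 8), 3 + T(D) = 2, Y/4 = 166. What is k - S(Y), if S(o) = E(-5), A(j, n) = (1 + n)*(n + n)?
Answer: -344623/13 ≈ -26509.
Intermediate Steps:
Y = 664 (Y = 4*166 = 664)
A(j, n) = 2*n*(1 + n) (A(j, n) = (1 + n)*(2*n) = 2*n*(1 + n))
T(D) = -1 (T(D) = -3 + 2 = -1)
E(W) = (-1 + W)/(-8 + W) (E(W) = (W - 1)/(W - 8) = (-1 + W)/(-8 + W))
S(o) = 6/13 (S(o) = (-1 - 5)/(-8 - 5) = -6/(-13) = -1/13*(-6) = 6/13)
k - S(Y) = -26509 - 1*6/13 = -26509 - 6/13 = -344623/13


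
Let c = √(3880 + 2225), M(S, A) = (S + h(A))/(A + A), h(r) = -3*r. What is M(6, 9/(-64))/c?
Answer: -137*√6105/36630 ≈ -0.29223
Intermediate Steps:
M(S, A) = (S - 3*A)/(2*A) (M(S, A) = (S - 3*A)/(A + A) = (S - 3*A)/((2*A)) = (S - 3*A)*(1/(2*A)) = (S - 3*A)/(2*A))
c = √6105 ≈ 78.135
M(6, 9/(-64))/c = ((6 - 27/(-64))/(2*((9/(-64)))))/(√6105) = ((6 - 27*(-1)/64)/(2*((9*(-1/64)))))*(√6105/6105) = ((6 - 3*(-9/64))/(2*(-9/64)))*(√6105/6105) = ((½)*(-64/9)*(6 + 27/64))*(√6105/6105) = ((½)*(-64/9)*(411/64))*(√6105/6105) = -137*√6105/36630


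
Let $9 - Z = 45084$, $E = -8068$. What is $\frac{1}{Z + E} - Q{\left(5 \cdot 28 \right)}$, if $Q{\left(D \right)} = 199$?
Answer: $- \frac{10575458}{53143} \approx -199.0$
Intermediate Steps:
$Z = -45075$ ($Z = 9 - 45084 = -45075$)
$\frac{1}{Z + E} - Q{\left(5 \cdot 28 \right)} = \frac{1}{-45075 - 8068} - 199 = \frac{1}{-53143} - 199 = - \frac{1}{53143} - 199 = - \frac{10575458}{53143}$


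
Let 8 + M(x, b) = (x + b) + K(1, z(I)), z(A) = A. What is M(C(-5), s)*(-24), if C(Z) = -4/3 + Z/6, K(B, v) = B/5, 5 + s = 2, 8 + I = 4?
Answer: 1556/5 ≈ 311.20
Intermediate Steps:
I = -4 (I = -8 + 4 = -4)
s = -3 (s = -5 + 2 = -3)
K(B, v) = B/5 (K(B, v) = B*(⅕) = B/5)
C(Z) = -4/3 + Z/6 (C(Z) = -4*⅓ + Z*(⅙) = -4/3 + Z/6)
M(x, b) = -39/5 + b + x (M(x, b) = -8 + ((x + b) + (⅕)*1) = -8 + ((b + x) + ⅕) = -8 + (⅕ + b + x) = -39/5 + b + x)
M(C(-5), s)*(-24) = (-39/5 - 3 + (-4/3 + (⅙)*(-5)))*(-24) = (-39/5 - 3 + (-4/3 - ⅚))*(-24) = (-39/5 - 3 - 13/6)*(-24) = -389/30*(-24) = 1556/5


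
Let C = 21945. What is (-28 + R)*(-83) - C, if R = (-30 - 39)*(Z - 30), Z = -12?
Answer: -260155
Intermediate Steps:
R = 2898 (R = (-30 - 39)*(-12 - 30) = -69*(-42) = 2898)
(-28 + R)*(-83) - C = (-28 + 2898)*(-83) - 1*21945 = 2870*(-83) - 21945 = -238210 - 21945 = -260155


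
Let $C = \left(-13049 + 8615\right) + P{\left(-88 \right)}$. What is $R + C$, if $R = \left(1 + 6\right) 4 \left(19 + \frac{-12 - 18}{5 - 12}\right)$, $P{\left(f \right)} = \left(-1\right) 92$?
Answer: $-3874$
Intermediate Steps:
$P{\left(f \right)} = -92$
$C = -4526$ ($C = \left(-13049 + 8615\right) - 92 = -4434 - 92 = -4526$)
$R = 652$ ($R = 7 \cdot 4 \left(19 - \frac{30}{-7}\right) = 28 \left(19 - - \frac{30}{7}\right) = 28 \left(19 + \frac{30}{7}\right) = 28 \cdot \frac{163}{7} = 652$)
$R + C = 652 - 4526 = -3874$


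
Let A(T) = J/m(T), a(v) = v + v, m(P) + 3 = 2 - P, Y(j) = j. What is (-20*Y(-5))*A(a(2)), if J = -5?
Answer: 100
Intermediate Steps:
m(P) = -1 - P (m(P) = -3 + (2 - P) = -1 - P)
a(v) = 2*v
A(T) = -5/(-1 - T)
(-20*Y(-5))*A(a(2)) = (-20*(-5))*(5/(1 + 2*2)) = 100*(5/(1 + 4)) = 100*(5/5) = 100*(5*(⅕)) = 100*1 = 100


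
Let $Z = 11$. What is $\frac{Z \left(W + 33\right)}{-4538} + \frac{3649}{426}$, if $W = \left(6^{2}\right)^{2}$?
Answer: $\frac{2582867}{483297} \approx 5.3443$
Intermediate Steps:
$W = 1296$ ($W = 36^{2} = 1296$)
$\frac{Z \left(W + 33\right)}{-4538} + \frac{3649}{426} = \frac{11 \left(1296 + 33\right)}{-4538} + \frac{3649}{426} = 11 \cdot 1329 \left(- \frac{1}{4538}\right) + 3649 \cdot \frac{1}{426} = 14619 \left(- \frac{1}{4538}\right) + \frac{3649}{426} = - \frac{14619}{4538} + \frac{3649}{426} = \frac{2582867}{483297}$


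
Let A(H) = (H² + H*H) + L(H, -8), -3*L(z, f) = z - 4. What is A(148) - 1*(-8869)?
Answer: 52629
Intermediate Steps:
L(z, f) = 4/3 - z/3 (L(z, f) = -(z - 4)/3 = -(-4 + z)/3 = 4/3 - z/3)
A(H) = 4/3 + 2*H² - H/3 (A(H) = (H² + H*H) + (4/3 - H/3) = (H² + H²) + (4/3 - H/3) = 2*H² + (4/3 - H/3) = 4/3 + 2*H² - H/3)
A(148) - 1*(-8869) = (4/3 + 2*148² - ⅓*148) - 1*(-8869) = (4/3 + 2*21904 - 148/3) + 8869 = (4/3 + 43808 - 148/3) + 8869 = 43760 + 8869 = 52629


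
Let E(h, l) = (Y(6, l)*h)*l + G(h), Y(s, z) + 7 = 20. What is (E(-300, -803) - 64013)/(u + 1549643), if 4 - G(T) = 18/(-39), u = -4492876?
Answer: -39879989/38262029 ≈ -1.0423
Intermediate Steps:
G(T) = 58/13 (G(T) = 4 - 18/(-39) = 4 - 18*(-1)/39 = 4 - 1*(-6/13) = 4 + 6/13 = 58/13)
Y(s, z) = 13 (Y(s, z) = -7 + 20 = 13)
E(h, l) = 58/13 + 13*h*l (E(h, l) = (13*h)*l + 58/13 = 13*h*l + 58/13 = 58/13 + 13*h*l)
(E(-300, -803) - 64013)/(u + 1549643) = ((58/13 + 13*(-300)*(-803)) - 64013)/(-4492876 + 1549643) = ((58/13 + 3131700) - 64013)/(-2943233) = (40712158/13 - 64013)*(-1/2943233) = (39879989/13)*(-1/2943233) = -39879989/38262029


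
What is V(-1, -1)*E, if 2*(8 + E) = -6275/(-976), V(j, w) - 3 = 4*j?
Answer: 9341/1952 ≈ 4.7853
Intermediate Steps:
V(j, w) = 3 + 4*j
E = -9341/1952 (E = -8 + (-6275/(-976))/2 = -8 + (-6275*(-1/976))/2 = -8 + (½)*(6275/976) = -8 + 6275/1952 = -9341/1952 ≈ -4.7853)
V(-1, -1)*E = (3 + 4*(-1))*(-9341/1952) = (3 - 4)*(-9341/1952) = -1*(-9341/1952) = 9341/1952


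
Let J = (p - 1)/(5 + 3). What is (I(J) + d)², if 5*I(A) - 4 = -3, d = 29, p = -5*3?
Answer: 21316/25 ≈ 852.64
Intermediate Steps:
p = -15
J = -2 (J = (-15 - 1)/(5 + 3) = -16/8 = -16*⅛ = -2)
I(A) = ⅕ (I(A) = ⅘ + (⅕)*(-3) = ⅘ - ⅗ = ⅕)
(I(J) + d)² = (⅕ + 29)² = (146/5)² = 21316/25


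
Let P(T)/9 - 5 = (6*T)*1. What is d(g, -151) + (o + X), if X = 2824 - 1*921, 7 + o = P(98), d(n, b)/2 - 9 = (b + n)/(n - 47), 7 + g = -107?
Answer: 1167941/161 ≈ 7254.3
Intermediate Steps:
g = -114 (g = -7 - 107 = -114)
d(n, b) = 18 + 2*(b + n)/(-47 + n) (d(n, b) = 18 + 2*((b + n)/(n - 47)) = 18 + 2*((b + n)/(-47 + n)) = 18 + 2*(b + n)/(-47 + n))
P(T) = 45 + 54*T (P(T) = 45 + 9*((6*T)*1) = 45 + 9*(6*T) = 45 + 54*T)
o = 5330 (o = -7 + (45 + 54*98) = -7 + (45 + 5292) = -7 + 5337 = 5330)
X = 1903 (X = 2824 - 921 = 1903)
d(g, -151) + (o + X) = 2*(-423 - 151 + 10*(-114))/(-47 - 114) + (5330 + 1903) = 2*(-423 - 151 - 1140)/(-161) + 7233 = 2*(-1/161)*(-1714) + 7233 = 3428/161 + 7233 = 1167941/161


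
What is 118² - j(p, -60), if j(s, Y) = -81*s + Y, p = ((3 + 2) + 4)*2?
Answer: 15442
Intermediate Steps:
p = 18 (p = (5 + 4)*2 = 9*2 = 18)
j(s, Y) = Y - 81*s
118² - j(p, -60) = 118² - (-60 - 81*18) = 13924 - (-60 - 1458) = 13924 - 1*(-1518) = 13924 + 1518 = 15442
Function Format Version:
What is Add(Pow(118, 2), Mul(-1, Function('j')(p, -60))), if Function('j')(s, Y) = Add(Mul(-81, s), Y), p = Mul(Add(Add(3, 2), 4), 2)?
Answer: 15442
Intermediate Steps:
p = 18 (p = Mul(Add(5, 4), 2) = Mul(9, 2) = 18)
Function('j')(s, Y) = Add(Y, Mul(-81, s))
Add(Pow(118, 2), Mul(-1, Function('j')(p, -60))) = Add(Pow(118, 2), Mul(-1, Add(-60, Mul(-81, 18)))) = Add(13924, Mul(-1, Add(-60, -1458))) = Add(13924, Mul(-1, -1518)) = Add(13924, 1518) = 15442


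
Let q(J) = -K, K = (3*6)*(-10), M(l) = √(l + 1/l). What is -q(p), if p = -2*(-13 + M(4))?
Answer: -180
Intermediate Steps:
K = -180 (K = 18*(-10) = -180)
p = 26 - √17 (p = -2*(-13 + √(4 + 1/4)) = -2*(-13 + √(4 + ¼)) = -2*(-13 + √(17/4)) = -2*(-13 + √17/2) = 26 - √17 ≈ 21.877)
q(J) = 180 (q(J) = -1*(-180) = 180)
-q(p) = -1*180 = -180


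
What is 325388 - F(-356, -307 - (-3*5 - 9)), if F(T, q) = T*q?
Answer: 224640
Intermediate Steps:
325388 - F(-356, -307 - (-3*5 - 9)) = 325388 - (-356)*(-307 - (-3*5 - 9)) = 325388 - (-356)*(-307 - (-15 - 9)) = 325388 - (-356)*(-307 - 1*(-24)) = 325388 - (-356)*(-307 + 24) = 325388 - (-356)*(-283) = 325388 - 1*100748 = 325388 - 100748 = 224640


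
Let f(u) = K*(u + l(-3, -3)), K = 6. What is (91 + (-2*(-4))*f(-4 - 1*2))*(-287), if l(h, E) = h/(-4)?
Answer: 46207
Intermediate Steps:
l(h, E) = -h/4 (l(h, E) = h*(-¼) = -h/4)
f(u) = 9/2 + 6*u (f(u) = 6*(u - ¼*(-3)) = 6*(u + ¾) = 6*(¾ + u) = 9/2 + 6*u)
(91 + (-2*(-4))*f(-4 - 1*2))*(-287) = (91 + (-2*(-4))*(9/2 + 6*(-4 - 1*2)))*(-287) = (91 + 8*(9/2 + 6*(-4 - 2)))*(-287) = (91 + 8*(9/2 + 6*(-6)))*(-287) = (91 + 8*(9/2 - 36))*(-287) = (91 + 8*(-63/2))*(-287) = (91 - 252)*(-287) = -161*(-287) = 46207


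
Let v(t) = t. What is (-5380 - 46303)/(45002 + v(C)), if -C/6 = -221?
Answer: -51683/46328 ≈ -1.1156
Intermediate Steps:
C = 1326 (C = -6*(-221) = 1326)
(-5380 - 46303)/(45002 + v(C)) = (-5380 - 46303)/(45002 + 1326) = -51683/46328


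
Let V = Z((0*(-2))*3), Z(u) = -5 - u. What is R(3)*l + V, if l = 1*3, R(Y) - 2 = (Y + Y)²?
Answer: 109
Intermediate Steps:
R(Y) = 2 + 4*Y² (R(Y) = 2 + (Y + Y)² = 2 + (2*Y)² = 2 + 4*Y²)
l = 3
V = -5 (V = -5 - 0*(-2)*3 = -5 - 0*3 = -5 - 1*0 = -5 + 0 = -5)
R(3)*l + V = (2 + 4*3²)*3 - 5 = (2 + 4*9)*3 - 5 = (2 + 36)*3 - 5 = 38*3 - 5 = 114 - 5 = 109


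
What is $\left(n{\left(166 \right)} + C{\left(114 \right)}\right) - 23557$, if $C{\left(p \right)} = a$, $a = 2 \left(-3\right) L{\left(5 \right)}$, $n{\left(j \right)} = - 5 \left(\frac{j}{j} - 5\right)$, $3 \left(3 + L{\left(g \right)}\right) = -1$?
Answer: $-23517$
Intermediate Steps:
$L{\left(g \right)} = - \frac{10}{3}$ ($L{\left(g \right)} = -3 + \frac{1}{3} \left(-1\right) = -3 - \frac{1}{3} = - \frac{10}{3}$)
$n{\left(j \right)} = 20$ ($n{\left(j \right)} = - 5 \left(1 - 5\right) = \left(-5\right) \left(-4\right) = 20$)
$a = 20$ ($a = 2 \left(-3\right) \left(- \frac{10}{3}\right) = \left(-6\right) \left(- \frac{10}{3}\right) = 20$)
$C{\left(p \right)} = 20$
$\left(n{\left(166 \right)} + C{\left(114 \right)}\right) - 23557 = \left(20 + 20\right) - 23557 = 40 - 23557 = -23517$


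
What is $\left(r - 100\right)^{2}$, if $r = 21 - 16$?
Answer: $9025$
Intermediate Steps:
$r = 5$
$\left(r - 100\right)^{2} = \left(5 - 100\right)^{2} = \left(-95\right)^{2} = 9025$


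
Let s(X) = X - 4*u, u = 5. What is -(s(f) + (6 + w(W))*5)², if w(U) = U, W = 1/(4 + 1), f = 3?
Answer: -196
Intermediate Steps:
s(X) = -20 + X (s(X) = X - 4*5 = X - 20 = -20 + X)
W = ⅕ (W = 1/5 = ⅕ ≈ 0.20000)
-(s(f) + (6 + w(W))*5)² = -((-20 + 3) + (6 + ⅕)*5)² = -(-17 + (31/5)*5)² = -(-17 + 31)² = -1*14² = -1*196 = -196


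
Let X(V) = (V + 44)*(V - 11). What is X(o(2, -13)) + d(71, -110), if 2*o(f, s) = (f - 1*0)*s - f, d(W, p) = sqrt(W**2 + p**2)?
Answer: -750 + sqrt(17141) ≈ -619.08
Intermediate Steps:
o(f, s) = -f/2 + f*s/2 (o(f, s) = ((f - 1*0)*s - f)/2 = ((f + 0)*s - f)/2 = (f*s - f)/2 = (-f + f*s)/2 = -f/2 + f*s/2)
X(V) = (-11 + V)*(44 + V) (X(V) = (44 + V)*(-11 + V) = (-11 + V)*(44 + V))
X(o(2, -13)) + d(71, -110) = (-484 + ((1/2)*2*(-1 - 13))**2 + 33*((1/2)*2*(-1 - 13))) + sqrt(71**2 + (-110)**2) = (-484 + ((1/2)*2*(-14))**2 + 33*((1/2)*2*(-14))) + sqrt(5041 + 12100) = (-484 + (-14)**2 + 33*(-14)) + sqrt(17141) = (-484 + 196 - 462) + sqrt(17141) = -750 + sqrt(17141)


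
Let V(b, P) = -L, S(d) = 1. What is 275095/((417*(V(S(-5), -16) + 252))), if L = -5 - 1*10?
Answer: 275095/111339 ≈ 2.4708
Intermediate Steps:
L = -15 (L = -5 - 10 = -15)
V(b, P) = 15 (V(b, P) = -1*(-15) = 15)
275095/((417*(V(S(-5), -16) + 252))) = 275095/((417*(15 + 252))) = 275095/((417*267)) = 275095/111339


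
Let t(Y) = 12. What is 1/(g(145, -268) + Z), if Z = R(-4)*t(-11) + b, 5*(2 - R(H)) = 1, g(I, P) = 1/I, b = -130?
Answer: -145/15717 ≈ -0.0092257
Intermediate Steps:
R(H) = 9/5 (R(H) = 2 - ⅕*1 = 2 - ⅕ = 9/5)
Z = -542/5 (Z = (9/5)*12 - 130 = 108/5 - 130 = -542/5 ≈ -108.40)
1/(g(145, -268) + Z) = 1/(1/145 - 542/5) = 1/(-15717/145) = -145/15717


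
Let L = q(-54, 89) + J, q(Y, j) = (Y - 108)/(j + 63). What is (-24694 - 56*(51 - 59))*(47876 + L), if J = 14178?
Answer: -57172346829/38 ≈ -1.5045e+9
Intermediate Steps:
q(Y, j) = (-108 + Y)/(63 + j)
L = 1077447/76 (L = (-108 - 54)/(63 + 89) + 14178 = -162/152 + 14178 = (1/152)*(-162) + 14178 = -81/76 + 14178 = 1077447/76 ≈ 14177.)
(-24694 - 56*(51 - 59))*(47876 + L) = (-24694 - 56*(51 - 59))*(47876 + 1077447/76) = (-24694 - 56*(-8))*(4716023/76) = (-24694 + 448)*(4716023/76) = -24246*4716023/76 = -57172346829/38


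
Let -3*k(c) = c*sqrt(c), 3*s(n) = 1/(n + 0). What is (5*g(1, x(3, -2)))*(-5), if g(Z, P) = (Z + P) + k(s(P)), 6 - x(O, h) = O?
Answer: -8075/81 ≈ -99.691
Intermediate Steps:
x(O, h) = 6 - O
s(n) = 1/(3*n) (s(n) = 1/(3*(n + 0)) = 1/(3*n))
k(c) = -c**(3/2)/3 (k(c) = -c*sqrt(c)/3 = -c**(3/2)/3)
g(Z, P) = P + Z - sqrt(3)*(1/P)**(3/2)/27 (g(Z, P) = (Z + P) - sqrt(3)*(1/P)**(3/2)/9/3 = (P + Z) - sqrt(3)*(1/P)**(3/2)/27 = P + Z - sqrt(3)*(1/P)**(3/2)/27)
(5*g(1, x(3, -2)))*(-5) = (5*((6 - 1*3) + 1 - sqrt(3)*(1/(6 - 1*3))**(3/2)/27))*(-5) = (5*((6 - 3) + 1 - sqrt(3)*(1/(6 - 3))**(3/2)/27))*(-5) = (5*(3 + 1 - sqrt(3)*(1/3)**(3/2)/27))*(-5) = (5*(3 + 1 - sqrt(3)*sqrt(3)/9/27))*(-5) = (5*(3 + 1 - 1/81))*(-5) = (5*(323/81))*(-5) = (1615/81)*(-5) = -8075/81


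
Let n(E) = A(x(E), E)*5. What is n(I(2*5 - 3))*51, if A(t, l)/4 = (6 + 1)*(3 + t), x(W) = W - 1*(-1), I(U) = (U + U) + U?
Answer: 178500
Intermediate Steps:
I(U) = 3*U (I(U) = 2*U + U = 3*U)
x(W) = 1 + W (x(W) = W + 1 = 1 + W)
A(t, l) = 84 + 28*t (A(t, l) = 4*((6 + 1)*(3 + t)) = 4*(7*(3 + t)) = 4*(21 + 7*t) = 84 + 28*t)
n(E) = 560 + 140*E (n(E) = (84 + 28*(1 + E))*5 = (84 + (28 + 28*E))*5 = (112 + 28*E)*5 = 560 + 140*E)
n(I(2*5 - 3))*51 = (560 + 140*(3*(2*5 - 3)))*51 = (560 + 140*(3*(10 - 3)))*51 = (560 + 140*(3*7))*51 = (560 + 140*21)*51 = (560 + 2940)*51 = 3500*51 = 178500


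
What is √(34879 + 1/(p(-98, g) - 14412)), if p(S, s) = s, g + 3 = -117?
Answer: √1841428290891/7266 ≈ 186.76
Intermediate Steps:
g = -120 (g = -3 - 117 = -120)
√(34879 + 1/(p(-98, g) - 14412)) = √(34879 + 1/(-120 - 14412)) = √(34879 + 1/(-14532)) = √(34879 - 1/14532) = √(506861627/14532) = √1841428290891/7266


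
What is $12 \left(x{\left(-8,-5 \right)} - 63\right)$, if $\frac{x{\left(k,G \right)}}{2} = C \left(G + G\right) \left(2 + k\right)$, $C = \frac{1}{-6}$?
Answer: $-996$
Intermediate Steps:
$C = - \frac{1}{6} \approx -0.16667$
$x{\left(k,G \right)} = - \frac{2 G \left(2 + k\right)}{3}$ ($x{\left(k,G \right)} = 2 \left(- \frac{\left(G + G\right) \left(2 + k\right)}{6}\right) = 2 \left(- \frac{2 G \left(2 + k\right)}{6}\right) = 2 \left(- \frac{G \left(2 + k\right)}{3}\right) = - \frac{2 G \left(2 + k\right)}{3}$)
$12 \left(x{\left(-8,-5 \right)} - 63\right) = 12 \left(\left(- \frac{2}{3}\right) \left(-5\right) \left(2 - 8\right) - 63\right) = 12 \left(\left(- \frac{2}{3}\right) \left(-5\right) \left(-6\right) - 63\right) = 12 \left(-20 - 63\right) = 12 \left(-83\right) = -996$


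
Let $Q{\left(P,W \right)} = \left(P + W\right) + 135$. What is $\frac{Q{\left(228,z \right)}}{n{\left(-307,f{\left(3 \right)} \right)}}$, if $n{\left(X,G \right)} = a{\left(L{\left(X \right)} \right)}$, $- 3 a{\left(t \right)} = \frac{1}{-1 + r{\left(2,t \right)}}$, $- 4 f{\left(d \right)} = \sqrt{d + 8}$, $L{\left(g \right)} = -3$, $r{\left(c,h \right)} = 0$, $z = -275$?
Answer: $264$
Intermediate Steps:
$f{\left(d \right)} = - \frac{\sqrt{8 + d}}{4}$ ($f{\left(d \right)} = - \frac{\sqrt{d + 8}}{4} = - \frac{\sqrt{8 + d}}{4}$)
$Q{\left(P,W \right)} = 135 + P + W$
$a{\left(t \right)} = \frac{1}{3}$ ($a{\left(t \right)} = - \frac{1}{3 \left(-1 + 0\right)} = - \frac{1}{3 \left(-1\right)} = \left(- \frac{1}{3}\right) \left(-1\right) = \frac{1}{3}$)
$n{\left(X,G \right)} = \frac{1}{3}$
$\frac{Q{\left(228,z \right)}}{n{\left(-307,f{\left(3 \right)} \right)}} = \left(135 + 228 - 275\right) \frac{1}{\frac{1}{3}} = 88 \cdot 3 = 264$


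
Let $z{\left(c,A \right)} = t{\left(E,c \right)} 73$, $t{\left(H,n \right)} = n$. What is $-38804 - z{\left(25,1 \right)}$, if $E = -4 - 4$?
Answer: $-40629$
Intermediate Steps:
$E = -8$ ($E = -4 - 4 = -8$)
$z{\left(c,A \right)} = 73 c$ ($z{\left(c,A \right)} = c 73 = 73 c$)
$-38804 - z{\left(25,1 \right)} = -38804 - 73 \cdot 25 = -38804 - 1825 = -40629$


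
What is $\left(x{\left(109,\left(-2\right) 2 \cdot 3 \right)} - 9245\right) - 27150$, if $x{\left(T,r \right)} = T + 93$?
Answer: $-36193$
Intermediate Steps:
$x{\left(T,r \right)} = 93 + T$
$\left(x{\left(109,\left(-2\right) 2 \cdot 3 \right)} - 9245\right) - 27150 = \left(\left(93 + 109\right) - 9245\right) - 27150 = \left(202 - 9245\right) - 27150 = -9043 - 27150 = -36193$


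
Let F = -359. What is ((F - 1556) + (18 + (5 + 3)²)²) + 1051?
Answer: 5860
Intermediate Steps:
((F - 1556) + (18 + (5 + 3)²)²) + 1051 = ((-359 - 1556) + (18 + (5 + 3)²)²) + 1051 = (-1915 + (18 + 8²)²) + 1051 = (-1915 + (18 + 64)²) + 1051 = (-1915 + 82²) + 1051 = (-1915 + 6724) + 1051 = 4809 + 1051 = 5860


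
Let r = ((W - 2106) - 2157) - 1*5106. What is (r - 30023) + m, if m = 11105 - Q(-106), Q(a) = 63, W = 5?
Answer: -28345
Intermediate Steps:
m = 11042 (m = 11105 - 1*63 = 11105 - 63 = 11042)
r = -9364 (r = ((5 - 2106) - 2157) - 1*5106 = (-2101 - 2157) - 5106 = -4258 - 5106 = -9364)
(r - 30023) + m = (-9364 - 30023) + 11042 = -39387 + 11042 = -28345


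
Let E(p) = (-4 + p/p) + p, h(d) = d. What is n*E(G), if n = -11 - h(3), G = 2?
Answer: 14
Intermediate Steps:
E(p) = -3 + p (E(p) = (-4 + 1) + p = -3 + p)
n = -14 (n = -11 - 1*3 = -11 - 3 = -14)
n*E(G) = -14*(-3 + 2) = -14*(-1) = 14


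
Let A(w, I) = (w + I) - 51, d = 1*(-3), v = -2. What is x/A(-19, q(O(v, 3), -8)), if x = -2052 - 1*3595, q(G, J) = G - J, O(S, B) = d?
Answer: 5647/65 ≈ 86.877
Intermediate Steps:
d = -3
O(S, B) = -3
A(w, I) = -51 + I + w (A(w, I) = (I + w) - 51 = -51 + I + w)
x = -5647 (x = -2052 - 3595 = -5647)
x/A(-19, q(O(v, 3), -8)) = -5647/(-51 + (-3 - 1*(-8)) - 19) = -5647/(-51 + (-3 + 8) - 19) = -5647/(-51 + 5 - 19) = -5647/(-65) = -5647*(-1/65) = 5647/65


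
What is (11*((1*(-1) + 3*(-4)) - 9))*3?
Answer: -726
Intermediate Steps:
(11*((1*(-1) + 3*(-4)) - 9))*3 = (11*((-1 - 12) - 9))*3 = (11*(-13 - 9))*3 = (11*(-22))*3 = -242*3 = -726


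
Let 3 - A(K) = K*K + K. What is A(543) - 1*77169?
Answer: -372558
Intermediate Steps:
A(K) = 3 - K - K² (A(K) = 3 - (K*K + K) = 3 - (K² + K) = 3 - (K + K²) = 3 + (-K - K²) = 3 - K - K²)
A(543) - 1*77169 = (3 - 1*543 - 1*543²) - 1*77169 = (3 - 543 - 1*294849) - 77169 = (3 - 543 - 294849) - 77169 = -295389 - 77169 = -372558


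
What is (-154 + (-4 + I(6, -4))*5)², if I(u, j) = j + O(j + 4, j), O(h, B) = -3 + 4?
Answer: 35721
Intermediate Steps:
O(h, B) = 1
I(u, j) = 1 + j (I(u, j) = j + 1 = 1 + j)
(-154 + (-4 + I(6, -4))*5)² = (-154 + (-4 + (1 - 4))*5)² = (-154 + (-4 - 3)*5)² = (-154 - 7*5)² = (-154 - 35)² = (-189)² = 35721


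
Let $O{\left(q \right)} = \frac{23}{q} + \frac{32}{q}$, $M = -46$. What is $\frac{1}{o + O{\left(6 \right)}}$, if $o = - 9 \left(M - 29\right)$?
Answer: $\frac{6}{4105} \approx 0.0014616$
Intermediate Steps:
$o = 675$ ($o = - 9 \left(-46 - 29\right) = \left(-9\right) \left(-75\right) = 675$)
$O{\left(q \right)} = \frac{55}{q}$
$\frac{1}{o + O{\left(6 \right)}} = \frac{1}{675 + \frac{55}{6}} = \frac{1}{\frac{4105}{6}} = \frac{6}{4105}$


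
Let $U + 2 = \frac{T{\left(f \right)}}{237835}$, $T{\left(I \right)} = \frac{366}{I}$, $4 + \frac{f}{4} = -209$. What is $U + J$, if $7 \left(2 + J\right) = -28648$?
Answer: $- \frac{968462217747}{236407990} \approx -4096.6$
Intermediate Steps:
$J = - \frac{28662}{7}$ ($J = -2 + \frac{1}{7} \left(-28648\right) = -2 - \frac{28648}{7} = - \frac{28662}{7} \approx -4094.6$)
$f = -852$ ($f = -16 + 4 \left(-209\right) = -16 - 836 = -852$)
$U = - \frac{67545201}{33772570}$ ($U = -2 + \frac{366 \frac{1}{-852}}{237835} = -2 + 366 \left(- \frac{1}{852}\right) \frac{1}{237835} = -2 - \frac{61}{33772570} = - \frac{67545201}{33772570} \approx -2.0$)
$U + J = - \frac{67545201}{33772570} - \frac{28662}{7} = - \frac{968462217747}{236407990}$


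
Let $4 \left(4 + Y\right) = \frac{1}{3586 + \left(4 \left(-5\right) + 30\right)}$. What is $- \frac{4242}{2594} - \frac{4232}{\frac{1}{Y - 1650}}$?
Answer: $\frac{16323403194697}{2332006} \approx 6.9997 \cdot 10^{6}$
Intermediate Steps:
$Y = - \frac{57535}{14384}$ ($Y = -4 + \frac{1}{4 \left(3586 + \left(4 \left(-5\right) + 30\right)\right)} = -4 + \frac{1}{4 \left(3586 + \left(-20 + 30\right)\right)} = -4 + \frac{1}{4 \left(3586 + 10\right)} = -4 + \frac{1}{4 \cdot 3596} = -4 + \frac{1}{4} \cdot \frac{1}{3596} = -4 + \frac{1}{14384} = - \frac{57535}{14384} \approx -3.9999$)
$- \frac{4242}{2594} - \frac{4232}{\frac{1}{Y - 1650}} = - \frac{4242}{2594} - \frac{4232}{\frac{1}{- \frac{57535}{14384} - 1650}} = \left(-4242\right) \frac{1}{2594} - \frac{4232}{\frac{1}{- \frac{23791135}{14384}}} = - \frac{2121}{1297} - \frac{4232}{- \frac{14384}{23791135}} = - \frac{2121}{1297} - - \frac{12585510415}{1798} = - \frac{2121}{1297} + \frac{12585510415}{1798} = \frac{16323403194697}{2332006}$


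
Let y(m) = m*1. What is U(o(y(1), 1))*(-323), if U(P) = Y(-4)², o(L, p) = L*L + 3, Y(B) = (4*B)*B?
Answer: -1323008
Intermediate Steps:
y(m) = m
Y(B) = 4*B²
o(L, p) = 3 + L² (o(L, p) = L² + 3 = 3 + L²)
U(P) = 4096 (U(P) = (4*(-4)²)² = (4*16)² = 64² = 4096)
U(o(y(1), 1))*(-323) = 4096*(-323) = -1323008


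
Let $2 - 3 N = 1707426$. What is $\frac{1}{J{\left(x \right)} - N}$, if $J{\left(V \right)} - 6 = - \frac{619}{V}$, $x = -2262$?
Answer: $\frac{2262}{1287411887} \approx 1.757 \cdot 10^{-6}$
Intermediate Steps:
$N = - \frac{1707424}{3}$ ($N = \frac{2}{3} - 569142 = - \frac{1707424}{3} \approx -5.6914 \cdot 10^{5}$)
$J{\left(V \right)} = 6 - \frac{619}{V}$
$\frac{1}{J{\left(x \right)} - N} = \frac{1}{\left(6 - \frac{619}{-2262}\right) - - \frac{1707424}{3}} = \frac{1}{\left(6 - - \frac{619}{2262}\right) + \frac{1707424}{3}} = \frac{1}{\left(6 + \frac{619}{2262}\right) + \frac{1707424}{3}} = \frac{1}{\frac{14191}{2262} + \frac{1707424}{3}} = \frac{1}{\frac{1287411887}{2262}} = \frac{2262}{1287411887}$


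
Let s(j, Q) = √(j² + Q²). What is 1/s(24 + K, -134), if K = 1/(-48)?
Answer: 48*√1707817/8539085 ≈ 0.0073460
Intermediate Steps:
K = -1/48 ≈ -0.020833
s(j, Q) = √(Q² + j²)
1/s(24 + K, -134) = 1/(√((-134)² + (24 - 1/48)²)) = 1/(√(17956 + (1151/48)²)) = 1/(√(17956 + 1324801/2304)) = 1/(√(42695425/2304)) = 1/(5*√1707817/48) = 48*√1707817/8539085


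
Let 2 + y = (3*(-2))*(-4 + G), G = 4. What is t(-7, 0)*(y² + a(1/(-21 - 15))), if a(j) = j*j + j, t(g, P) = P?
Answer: 0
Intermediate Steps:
a(j) = j + j² (a(j) = j² + j = j + j²)
y = -2 (y = -2 + (3*(-2))*(-4 + 4) = -2 - 6*0 = -2 + 0 = -2)
t(-7, 0)*(y² + a(1/(-21 - 15))) = 0*((-2)² + (1 + 1/(-21 - 15))/(-21 - 15)) = 0*(4 + (1 + 1/(-36))/(-36)) = 0*(4 - (1 - 1/36)/36) = 0*(4 - 1/36*35/36) = 0*(4 - 35/1296) = 0*(5149/1296) = 0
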